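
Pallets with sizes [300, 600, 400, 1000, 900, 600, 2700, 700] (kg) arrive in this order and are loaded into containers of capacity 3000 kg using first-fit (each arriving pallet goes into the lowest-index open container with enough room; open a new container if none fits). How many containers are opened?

  300 → container 1 (new)  [load 300/3000]
  600 → container 1  [load 900/3000]
  400 → container 1  [load 1300/3000]
  1000 → container 1  [load 2300/3000]
  900 → container 2 (new)  [load 900/3000]
  600 → container 1  [load 2900/3000]
  2700 → container 3 (new)  [load 2700/3000]
  700 → container 2  [load 1600/3000]
3 containers opened.

3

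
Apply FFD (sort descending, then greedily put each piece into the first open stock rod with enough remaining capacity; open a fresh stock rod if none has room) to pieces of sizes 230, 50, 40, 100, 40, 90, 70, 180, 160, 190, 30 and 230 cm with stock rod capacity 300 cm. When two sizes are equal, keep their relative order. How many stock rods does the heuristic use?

5

Sorted descending: 230, 230, 190, 180, 160, 100, 90, 70, 50, 40, 40, 30.
  230 → stock rod 1 (new)  [load 230/300]
  230 → stock rod 2 (new)  [load 230/300]
  190 → stock rod 3 (new)  [load 190/300]
  180 → stock rod 4 (new)  [load 180/300]
  160 → stock rod 5 (new)  [load 160/300]
  100 → stock rod 3  [load 290/300]
  90 → stock rod 4  [load 270/300]
  70 → stock rod 1  [load 300/300]
  50 → stock rod 2  [load 280/300]
  40 → stock rod 5  [load 200/300]
  40 → stock rod 5  [load 240/300]
  30 → stock rod 4  [load 300/300]
5 stock rods opened.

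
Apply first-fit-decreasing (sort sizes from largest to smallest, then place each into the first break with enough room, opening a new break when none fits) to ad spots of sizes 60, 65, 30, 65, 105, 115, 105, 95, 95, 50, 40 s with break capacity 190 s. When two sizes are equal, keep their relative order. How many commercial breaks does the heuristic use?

Sorted descending: 115, 105, 105, 95, 95, 65, 65, 60, 50, 40, 30.
  115 → break 1 (new)  [load 115/190]
  105 → break 2 (new)  [load 105/190]
  105 → break 3 (new)  [load 105/190]
  95 → break 4 (new)  [load 95/190]
  95 → break 4  [load 190/190]
  65 → break 1  [load 180/190]
  65 → break 2  [load 170/190]
  60 → break 3  [load 165/190]
  50 → break 5 (new)  [load 50/190]
  40 → break 5  [load 90/190]
  30 → break 5  [load 120/190]
5 commercial breaks opened.

5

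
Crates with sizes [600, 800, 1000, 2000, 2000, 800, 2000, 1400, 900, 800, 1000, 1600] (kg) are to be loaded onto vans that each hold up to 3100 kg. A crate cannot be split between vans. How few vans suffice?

Total = 2000 + 2000 + 2000 + 1600 + 1400 + 1000 + 1000 + 900 + 800 + 800 + 800 + 600 = 14900 kg.
Lower bound: ⌈14900/3100⌉ = 5 vans.
A packing using 5 vans:
  van 1: 2000 + 1000 = 3000
  van 2: 2000 + 1000 = 3000
  van 3: 2000 + 900 = 2900
  van 4: 1600 + 1400 = 3000
  van 5: 800 + 800 + 800 + 600 = 3000
This matches the lower bound, so 5 is optimal.

5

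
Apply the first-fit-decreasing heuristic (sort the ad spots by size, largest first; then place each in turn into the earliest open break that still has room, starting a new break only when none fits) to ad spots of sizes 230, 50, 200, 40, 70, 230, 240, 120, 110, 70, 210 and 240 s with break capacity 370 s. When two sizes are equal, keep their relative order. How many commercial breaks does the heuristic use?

6

Sorted descending: 240, 240, 230, 230, 210, 200, 120, 110, 70, 70, 50, 40.
  240 → break 1 (new)  [load 240/370]
  240 → break 2 (new)  [load 240/370]
  230 → break 3 (new)  [load 230/370]
  230 → break 4 (new)  [load 230/370]
  210 → break 5 (new)  [load 210/370]
  200 → break 6 (new)  [load 200/370]
  120 → break 1  [load 360/370]
  110 → break 2  [load 350/370]
  70 → break 3  [load 300/370]
  70 → break 3  [load 370/370]
  50 → break 4  [load 280/370]
  40 → break 4  [load 320/370]
6 commercial breaks opened.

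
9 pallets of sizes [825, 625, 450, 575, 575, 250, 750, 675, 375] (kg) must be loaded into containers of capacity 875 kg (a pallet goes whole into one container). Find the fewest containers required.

7

Total = 825 + 750 + 675 + 625 + 575 + 575 + 450 + 375 + 250 = 5100 kg.
Lower bound: ⌈5100/875⌉ = 6 containers.
Also, 7 pallets each exceed 875/2 kg, and no two of those can share a container, so at least 7 containers are needed.
A packing using 7 containers:
  container 1: 825 = 825
  container 2: 750 = 750
  container 3: 675 = 675
  container 4: 625 + 250 = 875
  container 5: 575 = 575
  container 6: 575 = 575
  container 7: 450 + 375 = 825
This matches the lower bound, so 7 is optimal.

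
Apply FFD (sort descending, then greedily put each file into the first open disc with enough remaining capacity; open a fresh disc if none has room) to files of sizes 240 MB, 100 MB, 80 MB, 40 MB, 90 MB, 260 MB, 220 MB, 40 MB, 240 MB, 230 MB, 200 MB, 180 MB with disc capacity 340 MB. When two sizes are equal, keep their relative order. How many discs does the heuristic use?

7

Sorted descending: 260, 240, 240, 230, 220, 200, 180, 100, 90, 80, 40, 40.
  260 → disc 1 (new)  [load 260/340]
  240 → disc 2 (new)  [load 240/340]
  240 → disc 3 (new)  [load 240/340]
  230 → disc 4 (new)  [load 230/340]
  220 → disc 5 (new)  [load 220/340]
  200 → disc 6 (new)  [load 200/340]
  180 → disc 7 (new)  [load 180/340]
  100 → disc 2  [load 340/340]
  90 → disc 3  [load 330/340]
  80 → disc 1  [load 340/340]
  40 → disc 4  [load 270/340]
  40 → disc 4  [load 310/340]
7 discs opened.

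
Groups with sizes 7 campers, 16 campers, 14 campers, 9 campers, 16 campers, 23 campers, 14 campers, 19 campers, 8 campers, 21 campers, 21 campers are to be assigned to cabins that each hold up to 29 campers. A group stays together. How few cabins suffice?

Total = 23 + 21 + 21 + 19 + 16 + 16 + 14 + 14 + 9 + 8 + 7 = 168 campers.
Lower bound: ⌈168/29⌉ = 6 cabins.
A packing using 7 cabins:
  cabin 1: 23 = 23
  cabin 2: 21 + 8 = 29
  cabin 3: 21 + 7 = 28
  cabin 4: 19 + 9 = 28
  cabin 5: 16 = 16
  cabin 6: 16 = 16
  cabin 7: 14 + 14 = 28
No arrangement into 6 cabins stays within capacity, so 7 is optimal.

7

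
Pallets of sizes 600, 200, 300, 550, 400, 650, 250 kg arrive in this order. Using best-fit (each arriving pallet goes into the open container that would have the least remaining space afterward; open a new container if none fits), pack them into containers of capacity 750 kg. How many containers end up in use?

5

  600 → container 1 (new)  [load 600/750]
  200 → container 2 (new)  [load 200/750]
  300 → container 2  [load 500/750]
  550 → container 3 (new)  [load 550/750]
  400 → container 4 (new)  [load 400/750]
  650 → container 5 (new)  [load 650/750]
  250 → container 2  [load 750/750]
5 containers opened.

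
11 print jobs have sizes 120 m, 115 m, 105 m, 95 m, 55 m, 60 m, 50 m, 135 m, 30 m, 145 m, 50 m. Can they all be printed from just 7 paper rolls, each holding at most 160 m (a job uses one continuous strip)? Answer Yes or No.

Yes

A valid assignment using 7 paper rolls:
  roll 1: 145 = 145
  roll 2: 135 = 135
  roll 3: 120 + 30 = 150
  roll 4: 115 = 115
  roll 5: 105 + 55 = 160
  roll 6: 95 + 60 = 155
  roll 7: 50 + 50 = 100
Every load is within 160 m, so 7 paper rolls suffice.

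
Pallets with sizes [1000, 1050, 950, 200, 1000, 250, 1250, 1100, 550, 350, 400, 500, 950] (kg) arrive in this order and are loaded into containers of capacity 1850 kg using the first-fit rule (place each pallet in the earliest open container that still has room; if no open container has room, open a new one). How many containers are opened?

  1000 → container 1 (new)  [load 1000/1850]
  1050 → container 2 (new)  [load 1050/1850]
  950 → container 3 (new)  [load 950/1850]
  200 → container 1  [load 1200/1850]
  1000 → container 4 (new)  [load 1000/1850]
  250 → container 1  [load 1450/1850]
  1250 → container 5 (new)  [load 1250/1850]
  1100 → container 6 (new)  [load 1100/1850]
  550 → container 2  [load 1600/1850]
  350 → container 1  [load 1800/1850]
  400 → container 3  [load 1350/1850]
  500 → container 3  [load 1850/1850]
  950 → container 7 (new)  [load 950/1850]
7 containers opened.

7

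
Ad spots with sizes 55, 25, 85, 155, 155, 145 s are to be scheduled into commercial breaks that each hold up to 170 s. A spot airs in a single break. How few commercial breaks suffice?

Total = 155 + 155 + 145 + 85 + 55 + 25 = 620 s.
Lower bound: ⌈620/170⌉ = 4 commercial breaks.
A packing using 4 commercial breaks:
  break 1: 155 = 155
  break 2: 155 = 155
  break 3: 145 + 25 = 170
  break 4: 85 + 55 = 140
This matches the lower bound, so 4 is optimal.

4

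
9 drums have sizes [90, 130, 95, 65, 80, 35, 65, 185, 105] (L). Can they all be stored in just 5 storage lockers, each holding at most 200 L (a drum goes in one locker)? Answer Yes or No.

Yes

A valid assignment using 5 storage lockers:
  locker 1: 185 = 185
  locker 2: 130 + 65 = 195
  locker 3: 105 + 95 = 200
  locker 4: 90 + 80 = 170
  locker 5: 65 + 35 = 100
Every load is within 200 L, so 5 storage lockers suffice.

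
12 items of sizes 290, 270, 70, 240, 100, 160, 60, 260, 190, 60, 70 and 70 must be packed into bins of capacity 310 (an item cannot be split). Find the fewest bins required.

7

Total = 290 + 270 + 260 + 240 + 190 + 160 + 100 + 70 + 70 + 70 + 60 + 60 = 1840.
Lower bound: ⌈1840/310⌉ = 6 bins.
A packing using 7 bins:
  bin 1: 290 = 290
  bin 2: 270 = 270
  bin 3: 260 = 260
  bin 4: 240 + 70 = 310
  bin 5: 190 + 100 = 290
  bin 6: 160 + 70 + 70 = 300
  bin 7: 60 + 60 = 120
No arrangement into 6 bins stays within capacity, so 7 is optimal.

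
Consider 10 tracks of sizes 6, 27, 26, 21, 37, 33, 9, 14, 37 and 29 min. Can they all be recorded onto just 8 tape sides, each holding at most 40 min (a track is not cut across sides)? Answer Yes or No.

A valid assignment using 7 tape sides:
  side 1: 37 = 37
  side 2: 37 = 37
  side 3: 33 + 6 = 39
  side 4: 29 + 9 = 38
  side 5: 27 = 27
  side 6: 26 + 14 = 40
  side 7: 21 = 21
That uses only 7 ≤ 8, so 8 tape sides are enough.

Yes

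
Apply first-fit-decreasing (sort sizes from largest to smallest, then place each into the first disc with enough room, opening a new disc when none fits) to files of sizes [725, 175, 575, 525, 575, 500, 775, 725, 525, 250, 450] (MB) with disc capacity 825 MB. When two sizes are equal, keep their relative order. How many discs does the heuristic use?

Sorted descending: 775, 725, 725, 575, 575, 525, 525, 500, 450, 250, 175.
  775 → disc 1 (new)  [load 775/825]
  725 → disc 2 (new)  [load 725/825]
  725 → disc 3 (new)  [load 725/825]
  575 → disc 4 (new)  [load 575/825]
  575 → disc 5 (new)  [load 575/825]
  525 → disc 6 (new)  [load 525/825]
  525 → disc 7 (new)  [load 525/825]
  500 → disc 8 (new)  [load 500/825]
  450 → disc 9 (new)  [load 450/825]
  250 → disc 4  [load 825/825]
  175 → disc 5  [load 750/825]
9 discs opened.

9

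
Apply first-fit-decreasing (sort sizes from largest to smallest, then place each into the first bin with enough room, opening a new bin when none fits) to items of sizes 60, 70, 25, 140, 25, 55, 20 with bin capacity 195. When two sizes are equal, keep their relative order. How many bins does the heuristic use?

Sorted descending: 140, 70, 60, 55, 25, 25, 20.
  140 → bin 1 (new)  [load 140/195]
  70 → bin 2 (new)  [load 70/195]
  60 → bin 2  [load 130/195]
  55 → bin 1  [load 195/195]
  25 → bin 2  [load 155/195]
  25 → bin 2  [load 180/195]
  20 → bin 3 (new)  [load 20/195]
3 bins opened.

3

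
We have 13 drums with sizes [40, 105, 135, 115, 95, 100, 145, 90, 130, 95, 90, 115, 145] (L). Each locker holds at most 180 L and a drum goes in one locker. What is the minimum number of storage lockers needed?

Total = 145 + 145 + 135 + 130 + 115 + 115 + 105 + 100 + 95 + 95 + 90 + 90 + 40 = 1400 L.
Lower bound: ⌈1400/180⌉ = 8 storage lockers.
Also, 10 drums each exceed 90 L, and no two of those can share a locker, so at least 10 storage lockers are needed.
A packing using 11 storage lockers:
  locker 1: 145 = 145
  locker 2: 145 = 145
  locker 3: 135 + 40 = 175
  locker 4: 130 = 130
  locker 5: 115 = 115
  locker 6: 115 = 115
  locker 7: 105 = 105
  locker 8: 100 = 100
  locker 9: 95 = 95
  locker 10: 95 = 95
  locker 11: 90 + 90 = 180
No arrangement into 10 storage lockers stays within capacity, so 11 is optimal.

11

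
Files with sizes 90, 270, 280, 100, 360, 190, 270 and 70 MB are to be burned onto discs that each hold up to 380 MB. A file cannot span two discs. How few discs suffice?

Total = 360 + 280 + 270 + 270 + 190 + 100 + 90 + 70 = 1630 MB.
Lower bound: ⌈1630/380⌉ = 5 discs.
A packing using 5 discs:
  disc 1: 360 = 360
  disc 2: 280 + 100 = 380
  disc 3: 270 + 90 = 360
  disc 4: 270 + 70 = 340
  disc 5: 190 = 190
This matches the lower bound, so 5 is optimal.

5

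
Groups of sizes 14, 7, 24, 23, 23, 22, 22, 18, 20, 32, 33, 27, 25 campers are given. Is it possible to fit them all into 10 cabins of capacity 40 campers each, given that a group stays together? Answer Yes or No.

A valid assignment using 10 cabins:
  cabin 1: 33 + 7 = 40
  cabin 2: 32 = 32
  cabin 3: 27 = 27
  cabin 4: 25 + 14 = 39
  cabin 5: 24 = 24
  cabin 6: 23 = 23
  cabin 7: 23 = 23
  cabin 8: 22 + 18 = 40
  cabin 9: 22 = 22
  cabin 10: 20 = 20
Every load is within 40 campers, so 10 cabins suffice.

Yes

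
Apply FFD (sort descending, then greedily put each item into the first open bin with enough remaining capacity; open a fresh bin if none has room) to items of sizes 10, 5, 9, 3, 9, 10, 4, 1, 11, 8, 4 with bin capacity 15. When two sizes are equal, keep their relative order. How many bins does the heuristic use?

Sorted descending: 11, 10, 10, 9, 9, 8, 5, 4, 4, 3, 1.
  11 → bin 1 (new)  [load 11/15]
  10 → bin 2 (new)  [load 10/15]
  10 → bin 3 (new)  [load 10/15]
  9 → bin 4 (new)  [load 9/15]
  9 → bin 5 (new)  [load 9/15]
  8 → bin 6 (new)  [load 8/15]
  5 → bin 2  [load 15/15]
  4 → bin 1  [load 15/15]
  4 → bin 3  [load 14/15]
  3 → bin 4  [load 12/15]
  1 → bin 3  [load 15/15]
6 bins opened.

6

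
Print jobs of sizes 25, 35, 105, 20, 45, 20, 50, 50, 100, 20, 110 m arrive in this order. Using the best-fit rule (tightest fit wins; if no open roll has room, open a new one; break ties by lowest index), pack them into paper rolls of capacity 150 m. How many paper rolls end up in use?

5

  25 → roll 1 (new)  [load 25/150]
  35 → roll 1  [load 60/150]
  105 → roll 2 (new)  [load 105/150]
  20 → roll 2  [load 125/150]
  45 → roll 1  [load 105/150]
  20 → roll 2  [load 145/150]
  50 → roll 3 (new)  [load 50/150]
  50 → roll 3  [load 100/150]
  100 → roll 4 (new)  [load 100/150]
  20 → roll 1  [load 125/150]
  110 → roll 5 (new)  [load 110/150]
5 paper rolls opened.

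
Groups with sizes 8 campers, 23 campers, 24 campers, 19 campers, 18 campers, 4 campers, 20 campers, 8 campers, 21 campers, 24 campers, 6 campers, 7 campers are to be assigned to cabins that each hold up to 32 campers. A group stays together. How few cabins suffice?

Total = 24 + 24 + 23 + 21 + 20 + 19 + 18 + 8 + 8 + 7 + 6 + 4 = 182 campers.
Lower bound: ⌈182/32⌉ = 6 cabins.
Also, 7 groups each exceed 16 campers, and no two of those can share a cabin, so at least 7 cabins are needed.
A packing using 7 cabins:
  cabin 1: 24 + 8 = 32
  cabin 2: 24 + 8 = 32
  cabin 3: 23 + 7 = 30
  cabin 4: 21 + 6 + 4 = 31
  cabin 5: 20 = 20
  cabin 6: 19 = 19
  cabin 7: 18 = 18
This matches the lower bound, so 7 is optimal.

7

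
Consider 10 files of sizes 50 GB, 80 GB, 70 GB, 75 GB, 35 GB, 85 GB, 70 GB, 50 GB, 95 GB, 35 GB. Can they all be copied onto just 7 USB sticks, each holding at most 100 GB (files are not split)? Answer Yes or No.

Total = 645 GB; ⌈645/100⌉ = 7.
The bound of 7 does not rule out 7, but exhaustive search shows no assignment into 7 USB sticks of capacity 100 GB exists — the minimum is 8.

No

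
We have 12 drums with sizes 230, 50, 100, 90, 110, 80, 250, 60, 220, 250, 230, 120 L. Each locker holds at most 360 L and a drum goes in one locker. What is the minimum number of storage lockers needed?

6

Total = 250 + 250 + 230 + 230 + 220 + 120 + 110 + 100 + 90 + 80 + 60 + 50 = 1790 L.
Lower bound: ⌈1790/360⌉ = 5 storage lockers.
A packing using 6 storage lockers:
  locker 1: 250 + 110 = 360
  locker 2: 250 + 100 = 350
  locker 3: 230 + 120 = 350
  locker 4: 230 + 90 = 320
  locker 5: 220 + 80 + 60 = 360
  locker 6: 50 = 50
No arrangement into 5 storage lockers stays within capacity, so 6 is optimal.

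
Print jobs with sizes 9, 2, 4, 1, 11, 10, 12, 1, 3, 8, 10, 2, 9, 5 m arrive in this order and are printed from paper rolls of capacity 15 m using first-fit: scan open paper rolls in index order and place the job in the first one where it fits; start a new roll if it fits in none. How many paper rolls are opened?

7

  9 → roll 1 (new)  [load 9/15]
  2 → roll 1  [load 11/15]
  4 → roll 1  [load 15/15]
  1 → roll 2 (new)  [load 1/15]
  11 → roll 2  [load 12/15]
  10 → roll 3 (new)  [load 10/15]
  12 → roll 4 (new)  [load 12/15]
  1 → roll 2  [load 13/15]
  3 → roll 3  [load 13/15]
  8 → roll 5 (new)  [load 8/15]
  10 → roll 6 (new)  [load 10/15]
  2 → roll 2  [load 15/15]
  9 → roll 7 (new)  [load 9/15]
  5 → roll 5  [load 13/15]
7 paper rolls opened.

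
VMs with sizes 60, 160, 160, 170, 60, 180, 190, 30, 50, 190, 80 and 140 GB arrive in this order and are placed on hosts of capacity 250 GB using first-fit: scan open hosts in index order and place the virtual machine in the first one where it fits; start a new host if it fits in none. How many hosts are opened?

7

  60 → host 1 (new)  [load 60/250]
  160 → host 1  [load 220/250]
  160 → host 2 (new)  [load 160/250]
  170 → host 3 (new)  [load 170/250]
  60 → host 2  [load 220/250]
  180 → host 4 (new)  [load 180/250]
  190 → host 5 (new)  [load 190/250]
  30 → host 1  [load 250/250]
  50 → host 3  [load 220/250]
  190 → host 6 (new)  [load 190/250]
  80 → host 7 (new)  [load 80/250]
  140 → host 7  [load 220/250]
7 hosts opened.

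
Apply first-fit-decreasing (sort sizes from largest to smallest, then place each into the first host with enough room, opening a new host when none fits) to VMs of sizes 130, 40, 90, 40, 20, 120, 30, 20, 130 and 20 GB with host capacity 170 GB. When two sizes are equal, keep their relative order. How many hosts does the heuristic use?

Sorted descending: 130, 130, 120, 90, 40, 40, 30, 20, 20, 20.
  130 → host 1 (new)  [load 130/170]
  130 → host 2 (new)  [load 130/170]
  120 → host 3 (new)  [load 120/170]
  90 → host 4 (new)  [load 90/170]
  40 → host 1  [load 170/170]
  40 → host 2  [load 170/170]
  30 → host 3  [load 150/170]
  20 → host 3  [load 170/170]
  20 → host 4  [load 110/170]
  20 → host 4  [load 130/170]
4 hosts opened.

4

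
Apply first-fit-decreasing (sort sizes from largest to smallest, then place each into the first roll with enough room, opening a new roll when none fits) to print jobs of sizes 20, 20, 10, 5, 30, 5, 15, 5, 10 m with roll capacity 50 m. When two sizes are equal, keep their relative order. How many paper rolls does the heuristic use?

3

Sorted descending: 30, 20, 20, 15, 10, 10, 5, 5, 5.
  30 → roll 1 (new)  [load 30/50]
  20 → roll 1  [load 50/50]
  20 → roll 2 (new)  [load 20/50]
  15 → roll 2  [load 35/50]
  10 → roll 2  [load 45/50]
  10 → roll 3 (new)  [load 10/50]
  5 → roll 2  [load 50/50]
  5 → roll 3  [load 15/50]
  5 → roll 3  [load 20/50]
3 paper rolls opened.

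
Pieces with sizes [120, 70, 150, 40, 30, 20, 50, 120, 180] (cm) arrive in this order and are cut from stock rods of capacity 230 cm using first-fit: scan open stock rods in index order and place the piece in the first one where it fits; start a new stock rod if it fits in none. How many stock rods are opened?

  120 → stock rod 1 (new)  [load 120/230]
  70 → stock rod 1  [load 190/230]
  150 → stock rod 2 (new)  [load 150/230]
  40 → stock rod 1  [load 230/230]
  30 → stock rod 2  [load 180/230]
  20 → stock rod 2  [load 200/230]
  50 → stock rod 3 (new)  [load 50/230]
  120 → stock rod 3  [load 170/230]
  180 → stock rod 4 (new)  [load 180/230]
4 stock rods opened.

4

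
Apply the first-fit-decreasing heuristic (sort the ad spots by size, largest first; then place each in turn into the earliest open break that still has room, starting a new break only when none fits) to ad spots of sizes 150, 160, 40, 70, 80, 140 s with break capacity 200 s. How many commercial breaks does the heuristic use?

4

Sorted descending: 160, 150, 140, 80, 70, 40.
  160 → break 1 (new)  [load 160/200]
  150 → break 2 (new)  [load 150/200]
  140 → break 3 (new)  [load 140/200]
  80 → break 4 (new)  [load 80/200]
  70 → break 4  [load 150/200]
  40 → break 1  [load 200/200]
4 commercial breaks opened.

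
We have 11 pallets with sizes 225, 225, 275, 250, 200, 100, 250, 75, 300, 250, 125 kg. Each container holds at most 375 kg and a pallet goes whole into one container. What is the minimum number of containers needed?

8

Total = 300 + 275 + 250 + 250 + 250 + 225 + 225 + 200 + 125 + 100 + 75 = 2275 kg.
Lower bound: ⌈2275/375⌉ = 7 containers.
Also, 8 pallets each exceed 375/2 kg, and no two of those can share a container, so at least 8 containers are needed.
A packing using 8 containers:
  container 1: 300 + 75 = 375
  container 2: 275 + 100 = 375
  container 3: 250 + 125 = 375
  container 4: 250 = 250
  container 5: 250 = 250
  container 6: 225 = 225
  container 7: 225 = 225
  container 8: 200 = 200
This matches the lower bound, so 8 is optimal.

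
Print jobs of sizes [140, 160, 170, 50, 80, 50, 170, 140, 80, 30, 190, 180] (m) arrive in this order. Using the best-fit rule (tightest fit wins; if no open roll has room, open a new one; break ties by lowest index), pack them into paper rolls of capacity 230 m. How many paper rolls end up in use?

  140 → roll 1 (new)  [load 140/230]
  160 → roll 2 (new)  [load 160/230]
  170 → roll 3 (new)  [load 170/230]
  50 → roll 3  [load 220/230]
  80 → roll 1  [load 220/230]
  50 → roll 2  [load 210/230]
  170 → roll 4 (new)  [load 170/230]
  140 → roll 5 (new)  [load 140/230]
  80 → roll 5  [load 220/230]
  30 → roll 4  [load 200/230]
  190 → roll 6 (new)  [load 190/230]
  180 → roll 7 (new)  [load 180/230]
7 paper rolls opened.

7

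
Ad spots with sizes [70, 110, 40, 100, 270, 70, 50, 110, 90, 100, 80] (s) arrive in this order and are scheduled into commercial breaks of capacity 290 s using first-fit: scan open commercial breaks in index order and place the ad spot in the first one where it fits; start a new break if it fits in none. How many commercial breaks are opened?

  70 → break 1 (new)  [load 70/290]
  110 → break 1  [load 180/290]
  40 → break 1  [load 220/290]
  100 → break 2 (new)  [load 100/290]
  270 → break 3 (new)  [load 270/290]
  70 → break 1  [load 290/290]
  50 → break 2  [load 150/290]
  110 → break 2  [load 260/290]
  90 → break 4 (new)  [load 90/290]
  100 → break 4  [load 190/290]
  80 → break 4  [load 270/290]
4 commercial breaks opened.

4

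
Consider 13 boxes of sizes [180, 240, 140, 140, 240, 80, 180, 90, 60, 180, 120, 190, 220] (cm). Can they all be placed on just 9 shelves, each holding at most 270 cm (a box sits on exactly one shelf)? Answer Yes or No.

Yes

A valid assignment using 9 shelves:
  shelf 1: 240 = 240
  shelf 2: 240 = 240
  shelf 3: 220 = 220
  shelf 4: 190 + 80 = 270
  shelf 5: 180 + 90 = 270
  shelf 6: 180 + 60 = 240
  shelf 7: 180 = 180
  shelf 8: 140 + 120 = 260
  shelf 9: 140 = 140
Every load is within 270 cm, so 9 shelves suffice.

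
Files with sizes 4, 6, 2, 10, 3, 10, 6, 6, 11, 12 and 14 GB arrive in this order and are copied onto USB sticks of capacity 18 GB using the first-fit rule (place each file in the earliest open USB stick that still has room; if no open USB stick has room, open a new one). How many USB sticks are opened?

  4 → USB stick 1 (new)  [load 4/18]
  6 → USB stick 1  [load 10/18]
  2 → USB stick 1  [load 12/18]
  10 → USB stick 2 (new)  [load 10/18]
  3 → USB stick 1  [load 15/18]
  10 → USB stick 3 (new)  [load 10/18]
  6 → USB stick 2  [load 16/18]
  6 → USB stick 3  [load 16/18]
  11 → USB stick 4 (new)  [load 11/18]
  12 → USB stick 5 (new)  [load 12/18]
  14 → USB stick 6 (new)  [load 14/18]
6 USB sticks opened.

6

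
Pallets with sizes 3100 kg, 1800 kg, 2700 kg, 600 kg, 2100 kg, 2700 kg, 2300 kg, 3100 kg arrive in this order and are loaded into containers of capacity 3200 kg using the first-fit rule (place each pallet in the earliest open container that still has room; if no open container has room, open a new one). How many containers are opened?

7

  3100 → container 1 (new)  [load 3100/3200]
  1800 → container 2 (new)  [load 1800/3200]
  2700 → container 3 (new)  [load 2700/3200]
  600 → container 2  [load 2400/3200]
  2100 → container 4 (new)  [load 2100/3200]
  2700 → container 5 (new)  [load 2700/3200]
  2300 → container 6 (new)  [load 2300/3200]
  3100 → container 7 (new)  [load 3100/3200]
7 containers opened.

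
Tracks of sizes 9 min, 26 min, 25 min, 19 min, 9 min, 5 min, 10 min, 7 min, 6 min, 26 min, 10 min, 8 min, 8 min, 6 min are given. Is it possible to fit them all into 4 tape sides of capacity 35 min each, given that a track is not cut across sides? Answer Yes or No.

No

Total = 174 min; ⌈174/35⌉ = 5.
At least 5 tape sides are required, but only 4 are allowed.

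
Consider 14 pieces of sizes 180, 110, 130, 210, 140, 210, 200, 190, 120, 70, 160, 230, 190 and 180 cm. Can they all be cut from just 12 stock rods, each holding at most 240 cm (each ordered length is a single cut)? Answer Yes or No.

A valid assignment using 12 stock rods:
  stock rod 1: 230 = 230
  stock rod 2: 210 = 210
  stock rod 3: 210 = 210
  stock rod 4: 200 = 200
  stock rod 5: 190 = 190
  stock rod 6: 190 = 190
  stock rod 7: 180 = 180
  stock rod 8: 180 = 180
  stock rod 9: 160 + 70 = 230
  stock rod 10: 140 = 140
  stock rod 11: 130 + 110 = 240
  stock rod 12: 120 = 120
Every load is within 240 cm, so 12 stock rods suffice.

Yes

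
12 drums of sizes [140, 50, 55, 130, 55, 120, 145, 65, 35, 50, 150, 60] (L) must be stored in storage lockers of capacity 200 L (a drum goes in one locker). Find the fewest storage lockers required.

6

Total = 150 + 145 + 140 + 130 + 120 + 65 + 60 + 55 + 55 + 50 + 50 + 35 = 1055 L.
Lower bound: ⌈1055/200⌉ = 6 storage lockers.
A packing using 6 storage lockers:
  locker 1: 150 + 50 = 200
  locker 2: 145 + 55 = 200
  locker 3: 140 + 60 = 200
  locker 4: 130 + 65 = 195
  locker 5: 120 + 55 = 175
  locker 6: 50 + 35 = 85
This matches the lower bound, so 6 is optimal.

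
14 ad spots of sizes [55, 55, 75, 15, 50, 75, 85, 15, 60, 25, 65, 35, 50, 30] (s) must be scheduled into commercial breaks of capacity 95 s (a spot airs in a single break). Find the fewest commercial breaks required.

Total = 85 + 75 + 75 + 65 + 60 + 55 + 55 + 50 + 50 + 35 + 30 + 25 + 15 + 15 = 690 s.
Lower bound: ⌈690/95⌉ = 8 commercial breaks.
Also, 9 ad spots each exceed 95/2 s, and no two of those can share a break, so at least 9 commercial breaks are needed.
A packing using 9 commercial breaks:
  break 1: 85 = 85
  break 2: 75 + 15 = 90
  break 3: 75 + 15 = 90
  break 4: 65 + 30 = 95
  break 5: 60 + 35 = 95
  break 6: 55 + 25 = 80
  break 7: 55 = 55
  break 8: 50 = 50
  break 9: 50 = 50
This matches the lower bound, so 9 is optimal.

9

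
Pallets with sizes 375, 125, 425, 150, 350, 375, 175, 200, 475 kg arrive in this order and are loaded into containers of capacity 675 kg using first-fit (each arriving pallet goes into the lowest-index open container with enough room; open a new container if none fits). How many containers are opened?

  375 → container 1 (new)  [load 375/675]
  125 → container 1  [load 500/675]
  425 → container 2 (new)  [load 425/675]
  150 → container 1  [load 650/675]
  350 → container 3 (new)  [load 350/675]
  375 → container 4 (new)  [load 375/675]
  175 → container 2  [load 600/675]
  200 → container 3  [load 550/675]
  475 → container 5 (new)  [load 475/675]
5 containers opened.

5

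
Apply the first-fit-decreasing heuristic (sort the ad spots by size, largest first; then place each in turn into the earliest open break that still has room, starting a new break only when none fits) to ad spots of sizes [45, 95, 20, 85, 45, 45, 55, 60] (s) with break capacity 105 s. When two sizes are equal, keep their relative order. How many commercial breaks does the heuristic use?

Sorted descending: 95, 85, 60, 55, 45, 45, 45, 20.
  95 → break 1 (new)  [load 95/105]
  85 → break 2 (new)  [load 85/105]
  60 → break 3 (new)  [load 60/105]
  55 → break 4 (new)  [load 55/105]
  45 → break 3  [load 105/105]
  45 → break 4  [load 100/105]
  45 → break 5 (new)  [load 45/105]
  20 → break 2  [load 105/105]
5 commercial breaks opened.

5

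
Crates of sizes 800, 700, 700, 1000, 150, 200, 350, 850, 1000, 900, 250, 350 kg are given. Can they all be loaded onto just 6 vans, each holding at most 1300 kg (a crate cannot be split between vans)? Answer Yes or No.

Total = 7250 kg; ⌈7250/1300⌉ = 6.
7 crates each exceed half the capacity and cannot share a van, forcing at least 7 vans.
At least 7 vans are required, but only 6 are allowed.

No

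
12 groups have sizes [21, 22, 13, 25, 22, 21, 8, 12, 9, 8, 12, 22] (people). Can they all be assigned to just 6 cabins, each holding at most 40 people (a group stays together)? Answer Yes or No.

Yes

A valid assignment using 6 cabins:
  cabin 1: 25 + 13 = 38
  cabin 2: 22 + 12 = 34
  cabin 3: 22 + 12 = 34
  cabin 4: 22 + 9 + 8 = 39
  cabin 5: 21 + 8 = 29
  cabin 6: 21 = 21
Every load is within 40 people, so 6 cabins suffice.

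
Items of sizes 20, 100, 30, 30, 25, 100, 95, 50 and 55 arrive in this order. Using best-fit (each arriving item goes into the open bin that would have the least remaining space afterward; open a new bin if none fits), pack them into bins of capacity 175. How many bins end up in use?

4

  20 → bin 1 (new)  [load 20/175]
  100 → bin 1  [load 120/175]
  30 → bin 1  [load 150/175]
  30 → bin 2 (new)  [load 30/175]
  25 → bin 1  [load 175/175]
  100 → bin 2  [load 130/175]
  95 → bin 3 (new)  [load 95/175]
  50 → bin 3  [load 145/175]
  55 → bin 4 (new)  [load 55/175]
4 bins opened.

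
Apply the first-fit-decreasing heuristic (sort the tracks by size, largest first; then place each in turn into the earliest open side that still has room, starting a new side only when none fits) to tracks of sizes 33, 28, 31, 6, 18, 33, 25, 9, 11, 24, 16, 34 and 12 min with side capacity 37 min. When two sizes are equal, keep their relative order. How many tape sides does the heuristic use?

Sorted descending: 34, 33, 33, 31, 28, 25, 24, 18, 16, 12, 11, 9, 6.
  34 → side 1 (new)  [load 34/37]
  33 → side 2 (new)  [load 33/37]
  33 → side 3 (new)  [load 33/37]
  31 → side 4 (new)  [load 31/37]
  28 → side 5 (new)  [load 28/37]
  25 → side 6 (new)  [load 25/37]
  24 → side 7 (new)  [load 24/37]
  18 → side 8 (new)  [load 18/37]
  16 → side 8  [load 34/37]
  12 → side 6  [load 37/37]
  11 → side 7  [load 35/37]
  9 → side 5  [load 37/37]
  6 → side 4  [load 37/37]
8 tape sides opened.

8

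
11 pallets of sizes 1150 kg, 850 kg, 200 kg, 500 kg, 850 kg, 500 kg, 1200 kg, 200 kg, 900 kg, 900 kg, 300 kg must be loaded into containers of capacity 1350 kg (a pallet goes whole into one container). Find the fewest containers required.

Total = 1200 + 1150 + 900 + 900 + 850 + 850 + 500 + 500 + 300 + 200 + 200 = 7550 kg.
Lower bound: ⌈7550/1350⌉ = 6 containers.
A packing using 6 containers:
  container 1: 1200 = 1200
  container 2: 1150 + 200 = 1350
  container 3: 900 + 300 = 1200
  container 4: 900 + 200 = 1100
  container 5: 850 + 500 = 1350
  container 6: 850 + 500 = 1350
This matches the lower bound, so 6 is optimal.

6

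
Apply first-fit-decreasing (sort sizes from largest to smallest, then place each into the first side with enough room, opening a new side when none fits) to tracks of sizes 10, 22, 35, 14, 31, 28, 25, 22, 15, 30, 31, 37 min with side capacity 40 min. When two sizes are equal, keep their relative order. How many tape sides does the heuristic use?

9

Sorted descending: 37, 35, 31, 31, 30, 28, 25, 22, 22, 15, 14, 10.
  37 → side 1 (new)  [load 37/40]
  35 → side 2 (new)  [load 35/40]
  31 → side 3 (new)  [load 31/40]
  31 → side 4 (new)  [load 31/40]
  30 → side 5 (new)  [load 30/40]
  28 → side 6 (new)  [load 28/40]
  25 → side 7 (new)  [load 25/40]
  22 → side 8 (new)  [load 22/40]
  22 → side 9 (new)  [load 22/40]
  15 → side 7  [load 40/40]
  14 → side 8  [load 36/40]
  10 → side 5  [load 40/40]
9 tape sides opened.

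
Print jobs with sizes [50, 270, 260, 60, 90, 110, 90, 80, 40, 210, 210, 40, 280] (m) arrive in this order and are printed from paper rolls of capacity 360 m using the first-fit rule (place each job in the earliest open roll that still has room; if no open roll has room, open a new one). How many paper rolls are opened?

6

  50 → roll 1 (new)  [load 50/360]
  270 → roll 1  [load 320/360]
  260 → roll 2 (new)  [load 260/360]
  60 → roll 2  [load 320/360]
  90 → roll 3 (new)  [load 90/360]
  110 → roll 3  [load 200/360]
  90 → roll 3  [load 290/360]
  80 → roll 4 (new)  [load 80/360]
  40 → roll 1  [load 360/360]
  210 → roll 4  [load 290/360]
  210 → roll 5 (new)  [load 210/360]
  40 → roll 2  [load 360/360]
  280 → roll 6 (new)  [load 280/360]
6 paper rolls opened.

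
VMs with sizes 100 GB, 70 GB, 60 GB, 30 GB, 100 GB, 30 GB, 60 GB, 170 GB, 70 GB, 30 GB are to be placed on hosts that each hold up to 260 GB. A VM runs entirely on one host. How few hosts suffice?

Total = 170 + 100 + 100 + 70 + 70 + 60 + 60 + 30 + 30 + 30 = 720 GB.
Lower bound: ⌈720/260⌉ = 3 hosts.
A packing using 3 hosts:
  host 1: 170 + 70 = 240
  host 2: 100 + 100 + 60 = 260
  host 3: 70 + 60 + 30 + 30 + 30 = 220
This matches the lower bound, so 3 is optimal.

3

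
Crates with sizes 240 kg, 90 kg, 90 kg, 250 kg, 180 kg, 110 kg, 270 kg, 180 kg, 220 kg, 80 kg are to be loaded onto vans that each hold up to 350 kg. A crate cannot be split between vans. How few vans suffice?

6

Total = 270 + 250 + 240 + 220 + 180 + 180 + 110 + 90 + 90 + 80 = 1710 kg.
Lower bound: ⌈1710/350⌉ = 5 vans.
Also, 6 crates each exceed 175 kg, and no two of those can share a van, so at least 6 vans are needed.
A packing using 6 vans:
  van 1: 270 + 80 = 350
  van 2: 250 + 90 = 340
  van 3: 240 + 110 = 350
  van 4: 220 + 90 = 310
  van 5: 180 = 180
  van 6: 180 = 180
This matches the lower bound, so 6 is optimal.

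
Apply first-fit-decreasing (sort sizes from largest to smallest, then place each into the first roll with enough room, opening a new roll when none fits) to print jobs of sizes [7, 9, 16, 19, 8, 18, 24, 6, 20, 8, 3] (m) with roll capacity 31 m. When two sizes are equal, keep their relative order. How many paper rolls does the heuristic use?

5

Sorted descending: 24, 20, 19, 18, 16, 9, 8, 8, 7, 6, 3.
  24 → roll 1 (new)  [load 24/31]
  20 → roll 2 (new)  [load 20/31]
  19 → roll 3 (new)  [load 19/31]
  18 → roll 4 (new)  [load 18/31]
  16 → roll 5 (new)  [load 16/31]
  9 → roll 2  [load 29/31]
  8 → roll 3  [load 27/31]
  8 → roll 4  [load 26/31]
  7 → roll 1  [load 31/31]
  6 → roll 5  [load 22/31]
  3 → roll 3  [load 30/31]
5 paper rolls opened.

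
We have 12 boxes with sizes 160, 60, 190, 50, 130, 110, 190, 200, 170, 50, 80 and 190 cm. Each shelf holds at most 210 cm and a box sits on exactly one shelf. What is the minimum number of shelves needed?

9

Total = 200 + 190 + 190 + 190 + 170 + 160 + 130 + 110 + 80 + 60 + 50 + 50 = 1580 cm.
Lower bound: ⌈1580/210⌉ = 8 shelves.
A packing using 9 shelves:
  shelf 1: 200 = 200
  shelf 2: 190 = 190
  shelf 3: 190 = 190
  shelf 4: 190 = 190
  shelf 5: 170 = 170
  shelf 6: 160 + 50 = 210
  shelf 7: 130 + 80 = 210
  shelf 8: 110 + 60 = 170
  shelf 9: 50 = 50
No arrangement into 8 shelves stays within capacity, so 9 is optimal.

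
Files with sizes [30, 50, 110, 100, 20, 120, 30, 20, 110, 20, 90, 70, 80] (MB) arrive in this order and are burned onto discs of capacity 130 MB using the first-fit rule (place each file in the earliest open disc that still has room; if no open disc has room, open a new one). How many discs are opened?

8

  30 → disc 1 (new)  [load 30/130]
  50 → disc 1  [load 80/130]
  110 → disc 2 (new)  [load 110/130]
  100 → disc 3 (new)  [load 100/130]
  20 → disc 1  [load 100/130]
  120 → disc 4 (new)  [load 120/130]
  30 → disc 1  [load 130/130]
  20 → disc 2  [load 130/130]
  110 → disc 5 (new)  [load 110/130]
  20 → disc 3  [load 120/130]
  90 → disc 6 (new)  [load 90/130]
  70 → disc 7 (new)  [load 70/130]
  80 → disc 8 (new)  [load 80/130]
8 discs opened.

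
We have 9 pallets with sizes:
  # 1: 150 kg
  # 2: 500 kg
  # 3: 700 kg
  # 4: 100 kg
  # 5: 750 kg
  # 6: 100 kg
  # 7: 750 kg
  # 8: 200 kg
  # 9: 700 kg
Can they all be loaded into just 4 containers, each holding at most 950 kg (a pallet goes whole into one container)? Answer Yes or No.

No

Total = 3950 kg; ⌈3950/950⌉ = 5.
At least 5 containers are required, but only 4 are allowed.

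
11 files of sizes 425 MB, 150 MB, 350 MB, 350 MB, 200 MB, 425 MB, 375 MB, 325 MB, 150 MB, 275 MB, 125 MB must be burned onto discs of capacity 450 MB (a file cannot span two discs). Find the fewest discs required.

8

Total = 425 + 425 + 375 + 350 + 350 + 325 + 275 + 200 + 150 + 150 + 125 = 3150 MB.
Lower bound: ⌈3150/450⌉ = 7 discs.
A packing using 8 discs:
  disc 1: 425 = 425
  disc 2: 425 = 425
  disc 3: 375 = 375
  disc 4: 350 = 350
  disc 5: 350 = 350
  disc 6: 325 + 125 = 450
  disc 7: 275 + 150 = 425
  disc 8: 200 + 150 = 350
No arrangement into 7 discs stays within capacity, so 8 is optimal.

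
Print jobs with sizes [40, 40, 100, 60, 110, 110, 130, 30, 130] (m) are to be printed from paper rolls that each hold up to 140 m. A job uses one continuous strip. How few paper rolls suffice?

Total = 130 + 130 + 110 + 110 + 100 + 60 + 40 + 40 + 30 = 750 m.
Lower bound: ⌈750/140⌉ = 6 paper rolls.
A packing using 6 paper rolls:
  roll 1: 130 = 130
  roll 2: 130 = 130
  roll 3: 110 + 30 = 140
  roll 4: 110 = 110
  roll 5: 100 + 40 = 140
  roll 6: 60 + 40 = 100
This matches the lower bound, so 6 is optimal.

6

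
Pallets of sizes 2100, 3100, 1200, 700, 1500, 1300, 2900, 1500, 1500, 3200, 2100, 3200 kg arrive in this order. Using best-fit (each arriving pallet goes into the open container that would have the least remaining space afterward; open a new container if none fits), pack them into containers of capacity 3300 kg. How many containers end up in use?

  2100 → container 1 (new)  [load 2100/3300]
  3100 → container 2 (new)  [load 3100/3300]
  1200 → container 1  [load 3300/3300]
  700 → container 3 (new)  [load 700/3300]
  1500 → container 3  [load 2200/3300]
  1300 → container 4 (new)  [load 1300/3300]
  2900 → container 5 (new)  [load 2900/3300]
  1500 → container 4  [load 2800/3300]
  1500 → container 6 (new)  [load 1500/3300]
  3200 → container 7 (new)  [load 3200/3300]
  2100 → container 8 (new)  [load 2100/3300]
  3200 → container 9 (new)  [load 3200/3300]
9 containers opened.

9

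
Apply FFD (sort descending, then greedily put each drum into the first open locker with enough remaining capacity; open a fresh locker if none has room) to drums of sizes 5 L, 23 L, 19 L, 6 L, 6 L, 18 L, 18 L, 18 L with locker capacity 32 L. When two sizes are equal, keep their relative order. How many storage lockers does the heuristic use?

Sorted descending: 23, 19, 18, 18, 18, 6, 6, 5.
  23 → locker 1 (new)  [load 23/32]
  19 → locker 2 (new)  [load 19/32]
  18 → locker 3 (new)  [load 18/32]
  18 → locker 4 (new)  [load 18/32]
  18 → locker 5 (new)  [load 18/32]
  6 → locker 1  [load 29/32]
  6 → locker 2  [load 25/32]
  5 → locker 2  [load 30/32]
5 storage lockers opened.

5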